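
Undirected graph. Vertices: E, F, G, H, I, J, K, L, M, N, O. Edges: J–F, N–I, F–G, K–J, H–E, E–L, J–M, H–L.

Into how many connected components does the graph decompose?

4

From E: component {E, H, L}.
From F: component {F, G, J, K, M}.
From I: component {I, N}.
From O: component {O}.
That's 4 components.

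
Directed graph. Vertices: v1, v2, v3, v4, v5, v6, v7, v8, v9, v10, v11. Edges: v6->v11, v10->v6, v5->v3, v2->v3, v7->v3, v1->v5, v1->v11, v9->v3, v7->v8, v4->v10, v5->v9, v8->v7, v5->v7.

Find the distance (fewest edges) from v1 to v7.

2

Distance 0: v1.
Distance 1: v5, v11.
Distance 2: v3, v7, v9 — contains v7.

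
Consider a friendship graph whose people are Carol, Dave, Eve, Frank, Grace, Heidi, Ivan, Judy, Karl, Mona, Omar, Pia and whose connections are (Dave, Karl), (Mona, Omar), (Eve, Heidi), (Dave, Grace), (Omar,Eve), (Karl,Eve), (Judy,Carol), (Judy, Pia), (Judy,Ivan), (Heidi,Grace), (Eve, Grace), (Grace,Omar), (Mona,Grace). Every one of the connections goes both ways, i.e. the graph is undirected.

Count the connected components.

From Carol: component {Carol, Ivan, Judy, Pia}.
From Dave: component {Dave, Eve, Grace, Heidi, Karl, Mona, Omar}.
From Frank: component {Frank}.
That's 3 components.

3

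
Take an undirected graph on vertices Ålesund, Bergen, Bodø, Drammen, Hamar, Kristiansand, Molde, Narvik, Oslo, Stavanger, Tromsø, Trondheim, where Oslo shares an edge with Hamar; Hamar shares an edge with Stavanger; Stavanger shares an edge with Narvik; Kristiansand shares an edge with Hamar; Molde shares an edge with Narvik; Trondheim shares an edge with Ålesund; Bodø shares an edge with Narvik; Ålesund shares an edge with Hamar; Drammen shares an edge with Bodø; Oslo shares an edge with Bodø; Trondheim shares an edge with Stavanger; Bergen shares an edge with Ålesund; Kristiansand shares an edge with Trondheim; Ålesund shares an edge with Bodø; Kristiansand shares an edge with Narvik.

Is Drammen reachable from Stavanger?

Yes

Explore from Stavanger.
Distance 1: reach Hamar, Narvik, Trondheim.
Distance 2: reach Ålesund, Bodø, Kristiansand, Molde, Oslo.
Distance 3: reach Bergen, Drammen.
Found Drammen.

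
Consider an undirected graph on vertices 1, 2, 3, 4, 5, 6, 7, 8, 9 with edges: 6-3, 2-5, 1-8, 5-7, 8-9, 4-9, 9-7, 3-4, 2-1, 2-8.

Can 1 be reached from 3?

Explore from 3.
Distance 1: reach 4, 6.
Distance 2: reach 9.
Distance 3: reach 7, 8.
Distance 4: reach 1, 2, 5.
Found 1.

Yes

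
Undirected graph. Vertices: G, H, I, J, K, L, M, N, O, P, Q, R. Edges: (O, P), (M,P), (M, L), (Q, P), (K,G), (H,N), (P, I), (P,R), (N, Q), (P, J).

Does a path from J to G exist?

Explore from J.
Distance 1: reach P.
Distance 2: reach I, M, O, Q, R.
Distance 3: reach L, N.
Distance 4: reach H.
The search is exhausted without reaching G; it lies in a different component.

No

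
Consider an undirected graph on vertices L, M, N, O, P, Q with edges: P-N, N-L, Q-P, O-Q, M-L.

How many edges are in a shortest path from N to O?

3

Distance 0: N.
Distance 1: L, P.
Distance 2: M, Q.
Distance 3: O — contains O.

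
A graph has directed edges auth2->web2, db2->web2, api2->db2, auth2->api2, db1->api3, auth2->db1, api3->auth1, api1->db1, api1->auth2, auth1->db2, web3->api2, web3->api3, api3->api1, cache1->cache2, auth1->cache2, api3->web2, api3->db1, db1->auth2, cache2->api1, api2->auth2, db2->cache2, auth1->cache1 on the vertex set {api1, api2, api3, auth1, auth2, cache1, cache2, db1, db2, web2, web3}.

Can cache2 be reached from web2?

web2 has no outgoing edges, so nothing is reachable from it.

No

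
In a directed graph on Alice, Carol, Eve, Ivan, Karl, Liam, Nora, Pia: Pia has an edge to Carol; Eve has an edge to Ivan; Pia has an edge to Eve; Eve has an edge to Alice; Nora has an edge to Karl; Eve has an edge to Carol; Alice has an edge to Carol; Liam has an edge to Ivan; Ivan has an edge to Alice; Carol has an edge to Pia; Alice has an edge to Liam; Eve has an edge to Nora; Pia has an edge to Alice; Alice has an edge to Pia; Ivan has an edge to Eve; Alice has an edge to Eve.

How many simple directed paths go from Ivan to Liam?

3

Ivan→Alice→Liam
Ivan→Eve→Alice→Liam
Ivan→Eve→Carol→Pia→Alice→Liam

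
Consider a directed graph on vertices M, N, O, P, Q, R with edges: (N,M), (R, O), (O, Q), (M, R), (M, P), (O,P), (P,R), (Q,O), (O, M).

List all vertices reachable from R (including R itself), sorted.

Start at R.
Its neighbours: O.
Then their neighbours: M, P, Q.
Nothing further is reachable.

M, O, P, Q, R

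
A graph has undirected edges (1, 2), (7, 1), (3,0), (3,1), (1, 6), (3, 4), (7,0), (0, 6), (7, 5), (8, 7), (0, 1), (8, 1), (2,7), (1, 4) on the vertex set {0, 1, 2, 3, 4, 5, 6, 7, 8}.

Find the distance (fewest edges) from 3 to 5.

Distance 0: 3.
Distance 1: 0, 1, 4.
Distance 2: 2, 6, 7, 8.
Distance 3: 5 — contains 5.

3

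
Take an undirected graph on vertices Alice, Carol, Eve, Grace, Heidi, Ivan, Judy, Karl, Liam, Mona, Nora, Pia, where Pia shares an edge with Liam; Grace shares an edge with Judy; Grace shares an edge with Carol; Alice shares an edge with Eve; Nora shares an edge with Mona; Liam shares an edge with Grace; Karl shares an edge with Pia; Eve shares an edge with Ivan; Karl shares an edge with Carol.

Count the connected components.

4

From Alice: component {Alice, Eve, Ivan}.
From Carol: component {Carol, Grace, Judy, Karl, Liam, Pia}.
From Heidi: component {Heidi}.
From Mona: component {Mona, Nora}.
That's 4 components.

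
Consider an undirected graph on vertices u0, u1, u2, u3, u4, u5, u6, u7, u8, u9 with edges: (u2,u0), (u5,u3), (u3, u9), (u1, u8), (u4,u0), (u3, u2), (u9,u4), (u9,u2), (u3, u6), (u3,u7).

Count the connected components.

From u0: component {u0, u2, u3, u4, u5, u6, u7, u9}.
From u1: component {u1, u8}.
That's 2 components.

2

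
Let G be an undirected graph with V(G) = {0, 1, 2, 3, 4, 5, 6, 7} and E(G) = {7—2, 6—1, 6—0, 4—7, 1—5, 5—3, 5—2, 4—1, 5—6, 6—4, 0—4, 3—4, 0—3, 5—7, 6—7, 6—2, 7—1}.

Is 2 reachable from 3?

Explore from 3.
Distance 1: reach 0, 4, 5.
Distance 2: reach 1, 2, 6, 7.
Found 2.

Yes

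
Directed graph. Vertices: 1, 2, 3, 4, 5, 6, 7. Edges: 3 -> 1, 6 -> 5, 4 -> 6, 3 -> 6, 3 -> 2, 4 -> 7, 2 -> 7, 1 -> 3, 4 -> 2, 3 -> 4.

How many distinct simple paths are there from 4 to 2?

4→2

1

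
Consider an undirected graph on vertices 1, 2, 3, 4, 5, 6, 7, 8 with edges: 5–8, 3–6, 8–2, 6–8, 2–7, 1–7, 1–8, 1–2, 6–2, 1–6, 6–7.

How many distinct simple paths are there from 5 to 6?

5–8–1–2–6
5–8–1–2–7–6
5–8–1–6
5–8–1–7–2–6
5–8–1–7–6
5–8–2–1–6
5–8–2–1–7–6
5–8–2–6
5–8–2–7–1–6
5–8–2–7–6
5–8–6

11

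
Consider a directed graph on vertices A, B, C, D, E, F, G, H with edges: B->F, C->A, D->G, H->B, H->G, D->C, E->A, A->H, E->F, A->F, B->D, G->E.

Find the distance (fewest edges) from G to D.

Distance 0: G.
Distance 1: E.
Distance 2: A, F.
Distance 3: H.
Distance 4: B.
Distance 5: D — contains D.

5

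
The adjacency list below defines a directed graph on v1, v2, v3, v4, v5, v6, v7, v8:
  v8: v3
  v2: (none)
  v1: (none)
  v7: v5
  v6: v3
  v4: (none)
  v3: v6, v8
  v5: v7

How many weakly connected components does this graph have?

5

From v1: component {v1}.
From v2: component {v2}.
From v3: component {v3, v6, v8}.
From v4: component {v4}.
From v5: component {v5, v7}.
That's 5 components.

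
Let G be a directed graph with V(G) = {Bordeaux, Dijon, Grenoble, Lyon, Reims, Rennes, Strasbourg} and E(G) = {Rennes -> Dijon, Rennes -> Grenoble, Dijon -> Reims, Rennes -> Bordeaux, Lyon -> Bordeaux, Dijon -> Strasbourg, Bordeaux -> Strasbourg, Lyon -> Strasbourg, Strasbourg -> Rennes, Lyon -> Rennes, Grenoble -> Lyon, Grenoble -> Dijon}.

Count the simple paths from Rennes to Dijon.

Rennes→Dijon
Rennes→Grenoble→Dijon

2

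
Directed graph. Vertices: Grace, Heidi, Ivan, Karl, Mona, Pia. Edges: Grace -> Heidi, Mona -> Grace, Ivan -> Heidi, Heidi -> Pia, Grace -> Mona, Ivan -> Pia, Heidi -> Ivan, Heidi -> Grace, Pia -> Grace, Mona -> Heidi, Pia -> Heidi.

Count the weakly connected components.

2

From Grace: component {Grace, Heidi, Ivan, Mona, Pia}.
From Karl: component {Karl}.
That's 2 components.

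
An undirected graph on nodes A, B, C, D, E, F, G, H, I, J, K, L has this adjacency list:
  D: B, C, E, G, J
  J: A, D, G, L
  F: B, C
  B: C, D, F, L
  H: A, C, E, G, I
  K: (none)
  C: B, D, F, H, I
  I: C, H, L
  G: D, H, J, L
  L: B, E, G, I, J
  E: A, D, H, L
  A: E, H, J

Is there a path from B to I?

Explore from B.
Distance 1: reach C, D, F, L.
Distance 2: reach E, G, H, I, J.
Found I.

Yes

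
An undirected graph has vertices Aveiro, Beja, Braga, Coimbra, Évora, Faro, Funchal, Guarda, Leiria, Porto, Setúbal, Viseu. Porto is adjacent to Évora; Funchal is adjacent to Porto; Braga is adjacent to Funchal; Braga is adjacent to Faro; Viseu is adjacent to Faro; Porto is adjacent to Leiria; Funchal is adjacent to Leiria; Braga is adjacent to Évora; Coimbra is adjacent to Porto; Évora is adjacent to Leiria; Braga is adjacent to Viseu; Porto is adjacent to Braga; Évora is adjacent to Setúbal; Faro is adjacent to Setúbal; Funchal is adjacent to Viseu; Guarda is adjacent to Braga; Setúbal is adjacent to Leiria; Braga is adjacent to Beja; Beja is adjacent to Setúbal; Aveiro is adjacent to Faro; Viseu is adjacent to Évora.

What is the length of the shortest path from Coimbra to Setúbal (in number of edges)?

3

Distance 0: Coimbra.
Distance 1: Porto.
Distance 2: Braga, Évora, Funchal, Leiria.
Distance 3: Beja, Faro, Guarda, Setúbal, Viseu — contains Setúbal.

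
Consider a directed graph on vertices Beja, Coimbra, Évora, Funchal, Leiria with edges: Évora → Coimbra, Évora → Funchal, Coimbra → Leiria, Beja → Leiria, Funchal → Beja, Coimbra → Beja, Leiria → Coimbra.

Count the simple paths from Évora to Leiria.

Évora→Coimbra→Beja→Leiria
Évora→Coimbra→Leiria
Évora→Funchal→Beja→Leiria

3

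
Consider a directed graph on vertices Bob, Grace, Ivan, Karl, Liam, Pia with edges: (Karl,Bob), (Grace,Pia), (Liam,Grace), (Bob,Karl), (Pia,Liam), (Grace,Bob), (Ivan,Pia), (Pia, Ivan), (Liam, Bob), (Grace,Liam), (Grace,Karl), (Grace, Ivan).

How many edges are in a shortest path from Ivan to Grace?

Distance 0: Ivan.
Distance 1: Pia.
Distance 2: Liam.
Distance 3: Bob, Grace — contains Grace.

3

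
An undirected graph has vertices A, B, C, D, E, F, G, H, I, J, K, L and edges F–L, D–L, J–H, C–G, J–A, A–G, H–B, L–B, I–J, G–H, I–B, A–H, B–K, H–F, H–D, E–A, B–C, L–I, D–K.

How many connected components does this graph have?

From A: component {A, B, C, D, E, F, G, H, I, J, K, L}.
That's 1 component.

1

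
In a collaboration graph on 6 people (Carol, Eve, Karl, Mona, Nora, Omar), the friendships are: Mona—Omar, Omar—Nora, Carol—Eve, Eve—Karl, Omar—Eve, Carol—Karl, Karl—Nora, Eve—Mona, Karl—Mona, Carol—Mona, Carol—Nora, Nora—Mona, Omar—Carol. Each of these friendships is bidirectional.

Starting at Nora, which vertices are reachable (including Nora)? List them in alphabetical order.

Start at Nora.
Its neighbours: Carol, Karl, Mona, Omar.
Then their neighbours: Eve.
Every vertex is now reached.

Carol, Eve, Karl, Mona, Nora, Omar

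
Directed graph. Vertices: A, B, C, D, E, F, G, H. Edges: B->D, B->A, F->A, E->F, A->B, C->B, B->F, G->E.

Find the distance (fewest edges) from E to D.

Distance 0: E.
Distance 1: F.
Distance 2: A.
Distance 3: B.
Distance 4: D — contains D.

4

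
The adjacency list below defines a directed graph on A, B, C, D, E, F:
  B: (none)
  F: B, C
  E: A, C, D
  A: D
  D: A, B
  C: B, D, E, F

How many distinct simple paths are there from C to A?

C→D→A
C→E→A
C→E→D→A

3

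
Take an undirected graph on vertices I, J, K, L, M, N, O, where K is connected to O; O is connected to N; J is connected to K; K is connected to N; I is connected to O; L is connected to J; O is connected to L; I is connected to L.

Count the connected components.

From I: component {I, J, K, L, N, O}.
From M: component {M}.
That's 2 components.

2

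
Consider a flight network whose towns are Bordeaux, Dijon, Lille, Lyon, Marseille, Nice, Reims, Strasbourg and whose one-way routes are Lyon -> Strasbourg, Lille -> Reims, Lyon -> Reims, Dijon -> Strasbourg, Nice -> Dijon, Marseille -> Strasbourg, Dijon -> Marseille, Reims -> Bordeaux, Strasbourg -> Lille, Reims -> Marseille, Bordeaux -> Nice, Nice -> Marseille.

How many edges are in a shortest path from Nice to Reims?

Distance 0: Nice.
Distance 1: Dijon, Marseille.
Distance 2: Strasbourg.
Distance 3: Lille.
Distance 4: Reims — contains Reims.

4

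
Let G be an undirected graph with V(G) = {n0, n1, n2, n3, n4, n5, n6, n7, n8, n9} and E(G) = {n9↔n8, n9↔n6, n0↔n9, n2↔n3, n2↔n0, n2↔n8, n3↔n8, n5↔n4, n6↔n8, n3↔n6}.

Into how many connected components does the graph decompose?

From n0: component {n0, n2, n3, n6, n8, n9}.
From n1: component {n1}.
From n4: component {n4, n5}.
From n7: component {n7}.
That's 4 components.

4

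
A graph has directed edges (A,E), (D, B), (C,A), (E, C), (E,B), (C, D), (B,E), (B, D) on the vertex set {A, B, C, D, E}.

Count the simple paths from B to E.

B→E

1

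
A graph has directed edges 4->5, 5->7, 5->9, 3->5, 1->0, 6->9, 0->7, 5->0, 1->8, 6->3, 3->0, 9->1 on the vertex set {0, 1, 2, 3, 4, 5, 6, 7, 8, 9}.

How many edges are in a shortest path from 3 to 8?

Distance 0: 3.
Distance 1: 0, 5.
Distance 2: 7, 9.
Distance 3: 1.
Distance 4: 8 — contains 8.

4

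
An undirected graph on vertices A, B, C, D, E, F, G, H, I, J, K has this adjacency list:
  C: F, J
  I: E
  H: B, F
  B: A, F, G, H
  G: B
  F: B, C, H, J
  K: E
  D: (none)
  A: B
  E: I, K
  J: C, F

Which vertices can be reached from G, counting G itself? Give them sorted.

A, B, C, F, G, H, J

Start at G.
Its neighbours: B.
Then their neighbours: A, F, H.
Then next layer: C, J.
Nothing further is reachable.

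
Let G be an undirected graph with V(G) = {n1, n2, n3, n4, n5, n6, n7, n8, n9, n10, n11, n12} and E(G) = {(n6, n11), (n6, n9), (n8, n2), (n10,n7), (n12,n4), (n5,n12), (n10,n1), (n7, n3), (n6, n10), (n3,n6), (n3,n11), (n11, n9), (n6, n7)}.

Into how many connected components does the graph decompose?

From n1: component {n1, n3, n6, n7, n9, n10, n11}.
From n2: component {n2, n8}.
From n4: component {n4, n5, n12}.
That's 3 components.

3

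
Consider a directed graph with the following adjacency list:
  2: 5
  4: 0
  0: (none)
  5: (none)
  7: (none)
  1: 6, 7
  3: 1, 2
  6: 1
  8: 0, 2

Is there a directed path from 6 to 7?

Yes

Explore from 6.
Distance 1: reach 1.
Distance 2: reach 7.
Found 7.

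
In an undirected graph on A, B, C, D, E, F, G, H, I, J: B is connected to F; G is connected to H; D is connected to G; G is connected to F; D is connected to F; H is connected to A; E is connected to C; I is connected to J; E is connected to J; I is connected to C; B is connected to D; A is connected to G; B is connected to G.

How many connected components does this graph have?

From A: component {A, B, D, F, G, H}.
From C: component {C, E, I, J}.
That's 2 components.

2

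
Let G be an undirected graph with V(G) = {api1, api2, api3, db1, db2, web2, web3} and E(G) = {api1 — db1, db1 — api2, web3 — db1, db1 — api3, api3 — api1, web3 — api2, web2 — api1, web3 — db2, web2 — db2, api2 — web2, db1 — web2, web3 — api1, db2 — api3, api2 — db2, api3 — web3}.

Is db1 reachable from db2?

Yes

Explore from db2.
Distance 1: reach api2, api3, web2, web3.
Distance 2: reach api1, db1.
Found db1.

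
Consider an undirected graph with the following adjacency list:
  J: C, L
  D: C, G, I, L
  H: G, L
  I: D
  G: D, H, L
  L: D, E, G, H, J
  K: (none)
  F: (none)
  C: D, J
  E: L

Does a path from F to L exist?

No

F has no edges, so nothing is reachable from it.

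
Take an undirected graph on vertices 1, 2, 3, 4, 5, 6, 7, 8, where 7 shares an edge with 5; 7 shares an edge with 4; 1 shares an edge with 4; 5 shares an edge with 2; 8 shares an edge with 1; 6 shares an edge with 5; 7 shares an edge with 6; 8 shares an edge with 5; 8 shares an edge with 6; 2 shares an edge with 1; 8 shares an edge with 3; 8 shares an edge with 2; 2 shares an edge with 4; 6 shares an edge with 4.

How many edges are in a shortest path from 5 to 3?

Distance 0: 5.
Distance 1: 2, 6, 7, 8.
Distance 2: 1, 3, 4 — contains 3.

2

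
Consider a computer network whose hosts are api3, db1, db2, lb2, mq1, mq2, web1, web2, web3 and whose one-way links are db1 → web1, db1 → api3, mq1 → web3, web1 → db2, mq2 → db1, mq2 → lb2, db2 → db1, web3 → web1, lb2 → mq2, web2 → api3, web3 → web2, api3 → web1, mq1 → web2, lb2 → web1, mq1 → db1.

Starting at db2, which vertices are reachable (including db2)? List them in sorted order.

Start at db2.
Its neighbours: db1.
Then their neighbours: api3, web1.
Nothing further is reachable.

api3, db1, db2, web1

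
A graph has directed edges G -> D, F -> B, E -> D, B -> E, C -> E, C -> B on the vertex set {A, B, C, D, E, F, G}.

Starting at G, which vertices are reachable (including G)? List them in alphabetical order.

Start at G.
Its neighbours: D.
Nothing further is reachable.

D, G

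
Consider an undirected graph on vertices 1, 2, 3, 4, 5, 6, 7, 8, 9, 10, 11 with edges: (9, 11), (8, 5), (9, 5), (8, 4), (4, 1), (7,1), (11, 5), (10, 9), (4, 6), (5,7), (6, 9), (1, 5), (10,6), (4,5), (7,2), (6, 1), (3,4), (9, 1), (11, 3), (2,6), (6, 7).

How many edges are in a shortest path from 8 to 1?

2

Distance 0: 8.
Distance 1: 4, 5.
Distance 2: 1, 3, 6, 7, 9, 11 — contains 1.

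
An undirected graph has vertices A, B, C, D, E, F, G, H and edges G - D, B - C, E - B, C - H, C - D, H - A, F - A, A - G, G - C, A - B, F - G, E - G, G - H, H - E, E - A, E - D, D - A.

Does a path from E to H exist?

Explore from E.
Distance 1: reach A, B, D, G, H.
Found H.

Yes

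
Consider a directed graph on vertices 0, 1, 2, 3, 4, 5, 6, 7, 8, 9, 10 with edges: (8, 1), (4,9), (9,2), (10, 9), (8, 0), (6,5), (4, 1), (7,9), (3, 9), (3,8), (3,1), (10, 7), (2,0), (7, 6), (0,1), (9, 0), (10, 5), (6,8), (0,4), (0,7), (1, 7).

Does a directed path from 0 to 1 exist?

Yes

Explore from 0.
Distance 1: reach 1, 4, 7.
Found 1.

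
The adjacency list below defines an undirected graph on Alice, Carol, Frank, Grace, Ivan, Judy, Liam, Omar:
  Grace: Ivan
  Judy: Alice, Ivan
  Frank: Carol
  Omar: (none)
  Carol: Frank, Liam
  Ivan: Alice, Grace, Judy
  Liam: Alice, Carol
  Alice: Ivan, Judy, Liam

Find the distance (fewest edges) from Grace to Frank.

Distance 0: Grace.
Distance 1: Ivan.
Distance 2: Alice, Judy.
Distance 3: Liam.
Distance 4: Carol.
Distance 5: Frank — contains Frank.

5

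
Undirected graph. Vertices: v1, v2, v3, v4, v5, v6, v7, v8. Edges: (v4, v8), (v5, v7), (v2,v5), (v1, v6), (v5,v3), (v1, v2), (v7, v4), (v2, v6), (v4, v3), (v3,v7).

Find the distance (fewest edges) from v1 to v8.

5

Distance 0: v1.
Distance 1: v2, v6.
Distance 2: v5.
Distance 3: v3, v7.
Distance 4: v4.
Distance 5: v8 — contains v8.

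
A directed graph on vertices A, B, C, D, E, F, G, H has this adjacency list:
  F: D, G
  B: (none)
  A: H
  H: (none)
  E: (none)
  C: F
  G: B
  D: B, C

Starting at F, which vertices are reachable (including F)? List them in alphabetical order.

B, C, D, F, G

Start at F.
Its neighbours: D, G.
Then their neighbours: B, C.
Nothing further is reachable.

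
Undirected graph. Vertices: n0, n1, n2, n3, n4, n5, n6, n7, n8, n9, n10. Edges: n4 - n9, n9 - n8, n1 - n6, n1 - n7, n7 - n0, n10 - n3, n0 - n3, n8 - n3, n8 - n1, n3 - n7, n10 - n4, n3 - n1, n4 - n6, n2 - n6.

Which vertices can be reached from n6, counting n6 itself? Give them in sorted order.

n0, n1, n2, n3, n4, n6, n7, n8, n9, n10

Start at n6.
Its neighbours: n1, n2, n4.
Then their neighbours: n3, n7, n8, n9, n10.
Then next layer: n0.
Nothing further is reachable.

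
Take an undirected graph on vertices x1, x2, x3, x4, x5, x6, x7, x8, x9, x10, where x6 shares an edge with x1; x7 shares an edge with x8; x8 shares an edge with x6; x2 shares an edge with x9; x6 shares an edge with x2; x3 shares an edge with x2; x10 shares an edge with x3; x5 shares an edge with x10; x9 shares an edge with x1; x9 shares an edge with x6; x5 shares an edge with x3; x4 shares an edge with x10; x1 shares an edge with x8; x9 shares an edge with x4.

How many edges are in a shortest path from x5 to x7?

Distance 0: x5.
Distance 1: x3, x10.
Distance 2: x2, x4.
Distance 3: x6, x9.
Distance 4: x1, x8.
Distance 5: x7 — contains x7.

5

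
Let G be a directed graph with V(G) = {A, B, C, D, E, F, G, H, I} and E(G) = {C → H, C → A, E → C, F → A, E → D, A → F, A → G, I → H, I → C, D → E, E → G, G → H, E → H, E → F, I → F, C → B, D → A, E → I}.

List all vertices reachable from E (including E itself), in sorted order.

Start at E.
Its neighbours: C, D, F, G, H, I.
Then their neighbours: A, B.
Every vertex is now reached.

A, B, C, D, E, F, G, H, I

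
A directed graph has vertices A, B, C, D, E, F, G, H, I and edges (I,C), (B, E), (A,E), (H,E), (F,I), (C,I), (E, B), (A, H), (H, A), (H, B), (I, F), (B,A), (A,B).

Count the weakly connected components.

From A: component {A, B, E, H}.
From C: component {C, F, I}.
From D: component {D}.
From G: component {G}.
That's 4 components.

4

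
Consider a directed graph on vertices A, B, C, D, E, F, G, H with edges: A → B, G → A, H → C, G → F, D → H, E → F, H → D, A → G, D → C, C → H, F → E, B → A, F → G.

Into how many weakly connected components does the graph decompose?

2

From A: component {A, B, E, F, G}.
From C: component {C, D, H}.
That's 2 components.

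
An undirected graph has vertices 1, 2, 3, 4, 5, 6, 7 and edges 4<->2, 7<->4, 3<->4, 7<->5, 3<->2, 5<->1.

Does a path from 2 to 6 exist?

Explore from 2.
Distance 1: reach 3, 4.
Distance 2: reach 7.
Distance 3: reach 5.
Distance 4: reach 1.
The search is exhausted without reaching 6; it lies in a different component.

No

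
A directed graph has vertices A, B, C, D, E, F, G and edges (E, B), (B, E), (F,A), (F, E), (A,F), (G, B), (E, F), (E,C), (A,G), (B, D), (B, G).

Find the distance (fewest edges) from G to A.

Distance 0: G.
Distance 1: B.
Distance 2: D, E.
Distance 3: C, F.
Distance 4: A — contains A.

4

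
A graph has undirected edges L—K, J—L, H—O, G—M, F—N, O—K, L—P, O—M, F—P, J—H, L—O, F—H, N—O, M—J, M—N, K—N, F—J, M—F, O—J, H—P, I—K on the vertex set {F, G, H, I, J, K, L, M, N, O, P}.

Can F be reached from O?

Explore from O.
Distance 1: reach H, J, K, L, M, N.
Distance 2: reach F, G, I, P.
Found F.

Yes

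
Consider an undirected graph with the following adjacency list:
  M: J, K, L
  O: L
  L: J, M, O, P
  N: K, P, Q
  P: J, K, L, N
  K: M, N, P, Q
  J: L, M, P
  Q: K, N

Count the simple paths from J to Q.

20

J–L–M–K–N–Q
J–L–M–K–P–N–Q
J–L–M–K–Q
J–L–P–K–N–Q
J–L–P–K–Q
J–L–P–N–K–Q
J–L–P–N–Q
J–M–K–N–Q
... and 12 more.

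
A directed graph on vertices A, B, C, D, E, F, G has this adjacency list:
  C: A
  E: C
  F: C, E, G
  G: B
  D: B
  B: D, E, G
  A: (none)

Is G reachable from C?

No

Explore from C.
Distance 1: reach A.
The search from C is exhausted; no directed path reaches G.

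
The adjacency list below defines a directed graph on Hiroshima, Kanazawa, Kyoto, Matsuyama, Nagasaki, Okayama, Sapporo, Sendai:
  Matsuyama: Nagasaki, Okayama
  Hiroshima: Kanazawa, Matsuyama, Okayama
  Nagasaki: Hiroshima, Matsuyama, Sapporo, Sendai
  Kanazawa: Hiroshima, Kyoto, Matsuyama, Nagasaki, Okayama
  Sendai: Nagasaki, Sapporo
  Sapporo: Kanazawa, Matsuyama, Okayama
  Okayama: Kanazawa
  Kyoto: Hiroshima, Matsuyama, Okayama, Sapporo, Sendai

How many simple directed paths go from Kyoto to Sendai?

Kyoto→Hiroshima→Kanazawa→Matsuyama→Nagasaki→Sendai
Kyoto→Hiroshima→Kanazawa→Nagasaki→Sendai
Kyoto→Hiroshima→Matsuyama→Nagasaki→Sendai
Kyoto→Hiroshima→Matsuyama→Okayama→Kanazawa→Nagasaki→Sendai
Kyoto→Hiroshima→Okayama→Kanazawa→Matsuyama→Nagasaki→Sendai
Kyoto→Hiroshima→Okayama→Kanazawa→Nagasaki→Sendai
Kyoto→Matsuyama→Nagasaki→Sendai
Kyoto→Matsuyama→Okayama→Kanazawa→Nagasaki→Sendai
... and 12 more.

20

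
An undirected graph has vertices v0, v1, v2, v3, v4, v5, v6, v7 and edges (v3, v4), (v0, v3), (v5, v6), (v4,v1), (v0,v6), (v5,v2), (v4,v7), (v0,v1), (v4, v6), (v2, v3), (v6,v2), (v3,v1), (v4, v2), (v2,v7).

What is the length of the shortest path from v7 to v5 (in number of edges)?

Distance 0: v7.
Distance 1: v2, v4.
Distance 2: v1, v3, v5, v6 — contains v5.

2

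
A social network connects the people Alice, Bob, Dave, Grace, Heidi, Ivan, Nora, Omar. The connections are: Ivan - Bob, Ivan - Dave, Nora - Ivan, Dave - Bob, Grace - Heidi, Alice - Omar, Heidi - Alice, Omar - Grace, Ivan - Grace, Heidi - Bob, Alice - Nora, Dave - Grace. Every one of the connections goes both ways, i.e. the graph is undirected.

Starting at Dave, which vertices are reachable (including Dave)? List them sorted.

Start at Dave.
Its neighbours: Bob, Grace, Ivan.
Then their neighbours: Heidi, Nora, Omar.
Then next layer: Alice.
Every vertex is now reached.

Alice, Bob, Dave, Grace, Heidi, Ivan, Nora, Omar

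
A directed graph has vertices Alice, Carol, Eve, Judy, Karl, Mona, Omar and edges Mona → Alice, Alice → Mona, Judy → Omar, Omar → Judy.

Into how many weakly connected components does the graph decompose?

From Alice: component {Alice, Mona}.
From Carol: component {Carol}.
From Eve: component {Eve}.
From Judy: component {Judy, Omar}.
From Karl: component {Karl}.
That's 5 components.

5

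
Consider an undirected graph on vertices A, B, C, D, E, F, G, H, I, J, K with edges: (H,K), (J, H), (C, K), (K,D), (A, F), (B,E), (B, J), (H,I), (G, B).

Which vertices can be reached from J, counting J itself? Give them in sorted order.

Start at J.
Its neighbours: B, H.
Then their neighbours: E, G, I, K.
Then next layer: C, D.
Nothing further is reachable.

B, C, D, E, G, H, I, J, K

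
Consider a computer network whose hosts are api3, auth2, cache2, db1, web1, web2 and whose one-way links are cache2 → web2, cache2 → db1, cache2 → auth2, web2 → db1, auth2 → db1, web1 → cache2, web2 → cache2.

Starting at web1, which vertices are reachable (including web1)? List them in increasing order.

auth2, cache2, db1, web1, web2

Start at web1.
Its neighbours: cache2.
Then their neighbours: auth2, db1, web2.
Nothing further is reachable.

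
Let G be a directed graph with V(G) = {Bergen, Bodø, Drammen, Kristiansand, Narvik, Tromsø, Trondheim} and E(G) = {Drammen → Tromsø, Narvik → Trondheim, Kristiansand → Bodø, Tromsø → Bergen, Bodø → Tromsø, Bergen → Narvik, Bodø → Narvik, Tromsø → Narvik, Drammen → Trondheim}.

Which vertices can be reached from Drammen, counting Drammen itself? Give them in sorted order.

Start at Drammen.
Its neighbours: Tromsø, Trondheim.
Then their neighbours: Bergen, Narvik.
Nothing further is reachable.

Bergen, Drammen, Narvik, Tromsø, Trondheim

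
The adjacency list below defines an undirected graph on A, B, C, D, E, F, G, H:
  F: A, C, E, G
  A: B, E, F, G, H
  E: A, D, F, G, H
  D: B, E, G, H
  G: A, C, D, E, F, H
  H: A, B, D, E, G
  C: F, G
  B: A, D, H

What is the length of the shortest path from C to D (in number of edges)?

2

Distance 0: C.
Distance 1: F, G.
Distance 2: A, D, E, H — contains D.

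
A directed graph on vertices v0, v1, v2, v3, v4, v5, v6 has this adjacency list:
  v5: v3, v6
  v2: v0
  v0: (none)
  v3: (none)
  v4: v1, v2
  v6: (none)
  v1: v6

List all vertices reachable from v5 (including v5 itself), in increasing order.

v3, v5, v6

Start at v5.
Its neighbours: v3, v6.
Nothing further is reachable.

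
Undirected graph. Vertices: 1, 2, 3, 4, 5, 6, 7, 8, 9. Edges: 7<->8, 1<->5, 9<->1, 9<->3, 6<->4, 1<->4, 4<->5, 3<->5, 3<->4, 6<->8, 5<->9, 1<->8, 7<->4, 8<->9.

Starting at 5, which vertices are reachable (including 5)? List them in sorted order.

1, 3, 4, 5, 6, 7, 8, 9

Start at 5.
Its neighbours: 1, 3, 4, 9.
Then their neighbours: 6, 7, 8.
Nothing further is reachable.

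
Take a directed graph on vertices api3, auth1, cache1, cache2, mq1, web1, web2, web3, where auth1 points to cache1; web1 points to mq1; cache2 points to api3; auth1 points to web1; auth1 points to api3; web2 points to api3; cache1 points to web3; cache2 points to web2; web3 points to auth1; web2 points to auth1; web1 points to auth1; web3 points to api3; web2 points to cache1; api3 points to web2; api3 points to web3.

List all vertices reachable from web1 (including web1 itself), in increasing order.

Start at web1.
Its neighbours: auth1, mq1.
Then their neighbours: api3, cache1.
Then next layer: web2, web3.
Nothing further is reachable.

api3, auth1, cache1, mq1, web1, web2, web3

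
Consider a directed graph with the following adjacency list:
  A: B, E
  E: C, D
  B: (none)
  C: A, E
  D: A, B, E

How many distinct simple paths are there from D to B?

D→A→B
D→B
D→E→C→A→B

3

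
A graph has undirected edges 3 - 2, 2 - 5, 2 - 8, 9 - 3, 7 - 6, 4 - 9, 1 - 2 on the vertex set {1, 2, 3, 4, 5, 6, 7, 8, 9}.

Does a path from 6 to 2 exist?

No

Explore from 6.
Distance 1: reach 7.
The search is exhausted without reaching 2; it lies in a different component.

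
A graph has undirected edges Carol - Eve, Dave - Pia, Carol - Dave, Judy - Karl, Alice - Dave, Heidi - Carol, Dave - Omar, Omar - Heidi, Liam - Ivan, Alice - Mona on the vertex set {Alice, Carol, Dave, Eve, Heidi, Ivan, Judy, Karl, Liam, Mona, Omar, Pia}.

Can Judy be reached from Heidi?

No

Explore from Heidi.
Distance 1: reach Carol, Omar.
Distance 2: reach Dave, Eve.
Distance 3: reach Alice, Pia.
Distance 4: reach Mona.
The search is exhausted without reaching Judy; it lies in a different component.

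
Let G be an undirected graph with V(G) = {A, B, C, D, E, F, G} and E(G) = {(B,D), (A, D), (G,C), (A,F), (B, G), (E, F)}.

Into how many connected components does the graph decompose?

1

From A: component {A, B, C, D, E, F, G}.
That's 1 component.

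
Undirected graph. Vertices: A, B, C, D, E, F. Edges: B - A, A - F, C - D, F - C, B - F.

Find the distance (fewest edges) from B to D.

3

Distance 0: B.
Distance 1: A, F.
Distance 2: C.
Distance 3: D — contains D.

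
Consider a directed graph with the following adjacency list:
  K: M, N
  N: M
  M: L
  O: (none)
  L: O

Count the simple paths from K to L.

K→M→L
K→N→M→L

2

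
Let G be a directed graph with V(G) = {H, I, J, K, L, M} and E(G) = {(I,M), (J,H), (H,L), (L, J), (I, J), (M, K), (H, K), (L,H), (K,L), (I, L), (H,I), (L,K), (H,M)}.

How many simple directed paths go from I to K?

I→J→H→K
I→J→H→L→K
I→J→H→M→K
I→L→H→K
I→L→H→M→K
I→L→J→H→K
I→L→J→H→M→K
I→L→K
I→M→K

9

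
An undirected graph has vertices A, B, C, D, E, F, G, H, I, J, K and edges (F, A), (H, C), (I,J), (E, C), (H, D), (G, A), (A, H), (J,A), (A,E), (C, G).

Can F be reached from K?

No

K has no edges, so nothing is reachable from it.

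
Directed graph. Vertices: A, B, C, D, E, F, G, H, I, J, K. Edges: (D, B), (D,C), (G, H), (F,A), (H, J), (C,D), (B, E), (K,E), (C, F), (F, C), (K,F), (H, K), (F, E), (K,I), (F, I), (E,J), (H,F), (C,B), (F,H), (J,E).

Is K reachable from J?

No

Explore from J.
Distance 1: reach E.
The search from J is exhausted; no directed path reaches K.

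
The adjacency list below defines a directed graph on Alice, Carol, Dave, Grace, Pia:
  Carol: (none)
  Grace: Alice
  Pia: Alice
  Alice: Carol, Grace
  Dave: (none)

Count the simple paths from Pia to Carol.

1

Pia→Alice→Carol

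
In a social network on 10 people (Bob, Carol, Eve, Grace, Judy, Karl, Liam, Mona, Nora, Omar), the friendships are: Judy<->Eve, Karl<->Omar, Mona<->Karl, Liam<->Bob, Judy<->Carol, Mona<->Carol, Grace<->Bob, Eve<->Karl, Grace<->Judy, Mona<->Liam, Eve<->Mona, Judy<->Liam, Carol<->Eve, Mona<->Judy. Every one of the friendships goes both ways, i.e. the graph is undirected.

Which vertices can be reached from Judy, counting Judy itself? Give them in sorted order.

Start at Judy.
Its neighbours: Carol, Eve, Grace, Liam, Mona.
Then their neighbours: Bob, Karl.
Then next layer: Omar.
Nothing further is reachable.

Bob, Carol, Eve, Grace, Judy, Karl, Liam, Mona, Omar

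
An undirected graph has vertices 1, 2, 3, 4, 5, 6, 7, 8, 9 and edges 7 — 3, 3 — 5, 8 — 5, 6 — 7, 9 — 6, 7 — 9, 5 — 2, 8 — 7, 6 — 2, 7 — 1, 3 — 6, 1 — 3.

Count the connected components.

2

From 1: component {1, 2, 3, 5, 6, 7, 8, 9}.
From 4: component {4}.
That's 2 components.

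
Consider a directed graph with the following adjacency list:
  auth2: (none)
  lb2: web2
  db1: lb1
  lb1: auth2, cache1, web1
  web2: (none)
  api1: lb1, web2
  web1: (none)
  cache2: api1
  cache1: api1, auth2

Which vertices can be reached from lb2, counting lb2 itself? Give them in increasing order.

Start at lb2.
Its neighbours: web2.
Nothing further is reachable.

lb2, web2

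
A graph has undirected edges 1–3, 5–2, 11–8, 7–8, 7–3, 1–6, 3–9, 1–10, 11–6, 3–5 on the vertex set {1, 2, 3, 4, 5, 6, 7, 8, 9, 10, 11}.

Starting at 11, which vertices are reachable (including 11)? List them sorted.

Start at 11.
Its neighbours: 6, 8.
Then their neighbours: 1, 7.
Then next layer: 3, 10.
Then next layer: 5, 9.
Then next layer: 2.
Nothing further is reachable.

1, 2, 3, 5, 6, 7, 8, 9, 10, 11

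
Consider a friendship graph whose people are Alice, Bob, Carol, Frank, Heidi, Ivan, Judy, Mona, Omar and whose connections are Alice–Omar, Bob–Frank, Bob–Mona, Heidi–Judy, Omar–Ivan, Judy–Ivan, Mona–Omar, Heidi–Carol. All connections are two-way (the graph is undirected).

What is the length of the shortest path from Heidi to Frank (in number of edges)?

Distance 0: Heidi.
Distance 1: Carol, Judy.
Distance 2: Ivan.
Distance 3: Omar.
Distance 4: Alice, Mona.
Distance 5: Bob.
Distance 6: Frank — contains Frank.

6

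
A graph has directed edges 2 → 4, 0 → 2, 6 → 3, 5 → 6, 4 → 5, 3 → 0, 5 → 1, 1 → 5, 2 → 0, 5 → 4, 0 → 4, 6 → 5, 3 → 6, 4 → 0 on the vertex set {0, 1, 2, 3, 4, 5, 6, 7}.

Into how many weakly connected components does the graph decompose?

2

From 0: component {0, 1, 2, 3, 4, 5, 6}.
From 7: component {7}.
That's 2 components.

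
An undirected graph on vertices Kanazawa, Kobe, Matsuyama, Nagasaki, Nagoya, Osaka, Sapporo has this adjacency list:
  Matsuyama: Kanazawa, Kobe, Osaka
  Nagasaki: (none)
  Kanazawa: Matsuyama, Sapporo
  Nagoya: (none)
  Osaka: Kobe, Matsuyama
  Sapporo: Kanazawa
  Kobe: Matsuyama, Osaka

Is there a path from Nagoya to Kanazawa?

Nagoya has no edges, so nothing is reachable from it.

No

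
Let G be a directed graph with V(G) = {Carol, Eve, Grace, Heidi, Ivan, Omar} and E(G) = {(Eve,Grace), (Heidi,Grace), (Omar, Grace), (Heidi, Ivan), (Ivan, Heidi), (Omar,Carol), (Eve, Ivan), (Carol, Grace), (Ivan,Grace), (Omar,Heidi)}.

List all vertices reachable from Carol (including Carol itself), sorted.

Carol, Grace

Start at Carol.
Its neighbours: Grace.
Nothing further is reachable.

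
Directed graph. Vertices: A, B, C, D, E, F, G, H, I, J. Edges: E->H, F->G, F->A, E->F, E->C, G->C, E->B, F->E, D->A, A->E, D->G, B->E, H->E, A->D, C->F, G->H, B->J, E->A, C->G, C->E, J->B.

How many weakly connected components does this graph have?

2

From A: component {A, B, C, D, E, F, G, H, J}.
From I: component {I}.
That's 2 components.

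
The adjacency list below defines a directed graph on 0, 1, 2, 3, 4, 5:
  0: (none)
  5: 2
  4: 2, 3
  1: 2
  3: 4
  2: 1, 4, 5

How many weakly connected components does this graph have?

From 0: component {0}.
From 1: component {1, 2, 3, 4, 5}.
That's 2 components.

2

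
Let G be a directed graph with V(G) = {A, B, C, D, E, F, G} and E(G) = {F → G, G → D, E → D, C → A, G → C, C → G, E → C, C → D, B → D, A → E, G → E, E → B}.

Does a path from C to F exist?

Explore from C.
Distance 1: reach A, D, G.
Distance 2: reach E.
Distance 3: reach B.
The search from C is exhausted; no directed path reaches F.

No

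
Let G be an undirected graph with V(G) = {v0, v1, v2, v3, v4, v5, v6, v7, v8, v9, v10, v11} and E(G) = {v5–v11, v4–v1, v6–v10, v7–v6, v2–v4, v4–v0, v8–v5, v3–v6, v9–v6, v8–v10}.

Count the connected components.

From v0: component {v0, v1, v2, v4}.
From v3: component {v3, v5, v6, v7, v8, v9, v10, v11}.
That's 2 components.

2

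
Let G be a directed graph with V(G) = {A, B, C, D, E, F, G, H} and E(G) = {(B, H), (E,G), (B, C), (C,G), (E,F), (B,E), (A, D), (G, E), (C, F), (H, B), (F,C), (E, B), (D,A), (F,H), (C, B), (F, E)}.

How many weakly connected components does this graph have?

From A: component {A, D}.
From B: component {B, C, E, F, G, H}.
That's 2 components.

2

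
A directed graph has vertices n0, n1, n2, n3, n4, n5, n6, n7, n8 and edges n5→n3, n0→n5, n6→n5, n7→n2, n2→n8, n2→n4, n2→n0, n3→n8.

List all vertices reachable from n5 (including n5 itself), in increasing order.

Start at n5.
Its neighbours: n3.
Then their neighbours: n8.
Nothing further is reachable.

n3, n5, n8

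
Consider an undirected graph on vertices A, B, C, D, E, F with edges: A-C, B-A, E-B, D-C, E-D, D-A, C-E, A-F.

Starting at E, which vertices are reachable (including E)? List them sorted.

A, B, C, D, E, F

Start at E.
Its neighbours: B, C, D.
Then their neighbours: A.
Then next layer: F.
Every vertex is now reached.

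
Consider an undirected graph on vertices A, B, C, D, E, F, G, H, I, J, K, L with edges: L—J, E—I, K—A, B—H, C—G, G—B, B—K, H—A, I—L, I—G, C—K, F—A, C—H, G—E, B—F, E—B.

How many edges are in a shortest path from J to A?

6

Distance 0: J.
Distance 1: L.
Distance 2: I.
Distance 3: E, G.
Distance 4: B, C.
Distance 5: F, H, K.
Distance 6: A — contains A.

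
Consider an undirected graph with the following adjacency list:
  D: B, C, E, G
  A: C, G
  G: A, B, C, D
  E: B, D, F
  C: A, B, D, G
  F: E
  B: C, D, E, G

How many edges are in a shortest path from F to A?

Distance 0: F.
Distance 1: E.
Distance 2: B, D.
Distance 3: C, G.
Distance 4: A — contains A.

4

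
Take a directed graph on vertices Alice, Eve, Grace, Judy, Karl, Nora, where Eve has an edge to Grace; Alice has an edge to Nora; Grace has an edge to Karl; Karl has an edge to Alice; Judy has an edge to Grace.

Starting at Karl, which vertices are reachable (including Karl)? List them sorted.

Start at Karl.
Its neighbours: Alice.
Then their neighbours: Nora.
Nothing further is reachable.

Alice, Karl, Nora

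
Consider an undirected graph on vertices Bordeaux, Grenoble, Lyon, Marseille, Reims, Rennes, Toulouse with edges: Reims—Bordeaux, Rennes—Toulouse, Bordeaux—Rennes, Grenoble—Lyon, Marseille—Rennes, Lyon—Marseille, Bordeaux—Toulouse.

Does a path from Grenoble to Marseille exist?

Yes

Explore from Grenoble.
Distance 1: reach Lyon.
Distance 2: reach Marseille.
Found Marseille.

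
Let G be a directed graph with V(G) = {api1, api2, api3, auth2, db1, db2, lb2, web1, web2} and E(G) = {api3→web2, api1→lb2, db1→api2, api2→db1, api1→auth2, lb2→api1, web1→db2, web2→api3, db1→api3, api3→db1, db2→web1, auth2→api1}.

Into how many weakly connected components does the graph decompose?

From api1: component {api1, auth2, lb2}.
From api2: component {api2, api3, db1, web2}.
From db2: component {db2, web1}.
That's 3 components.

3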